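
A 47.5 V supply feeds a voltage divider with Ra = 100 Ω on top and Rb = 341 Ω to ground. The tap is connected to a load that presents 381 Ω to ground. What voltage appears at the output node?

The load sits in parallel with Rb: Rb‖R_L = (341 × 381) / (341 + 381) = 179.9 Ω.
V_out = 47.5 × 179.9 / (100 + 179.9) = 47.5 × 179.9/279.9 = 30.5 V.
(Unloaded it would have been 36.7 V.)

V_out ≈ 30.5 V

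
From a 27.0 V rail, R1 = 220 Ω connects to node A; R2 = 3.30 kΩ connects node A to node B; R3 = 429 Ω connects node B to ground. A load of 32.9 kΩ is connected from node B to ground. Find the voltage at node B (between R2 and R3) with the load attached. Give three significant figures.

At node B, R3 is in parallel with the load: R3‖R_L = 423.5 Ω.
Below node A the resistance is R2 + (R3‖R_L) = 3723 Ω, so V_A = 27.0 × 3723/3943 = 25.49 V.
Then V_B = V_A × (R3‖R_L)/(R2 + R3‖R_L) = 25.49 × 423.5/3723 = 2.90 V.

V ≈ 2.90 V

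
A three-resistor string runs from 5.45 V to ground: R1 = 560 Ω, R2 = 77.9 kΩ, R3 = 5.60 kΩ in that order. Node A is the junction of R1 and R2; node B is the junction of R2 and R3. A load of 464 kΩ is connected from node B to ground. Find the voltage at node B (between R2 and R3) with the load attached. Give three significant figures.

At node B, R3 is in parallel with the load: R3‖R_L = 5533 Ω.
Below node A the resistance is R2 + (R3‖R_L) = 83430 Ω, so V_A = 5.45 × 83430/83990 = 5.414 V.
Then V_B = V_A × (R3‖R_L)/(R2 + R3‖R_L) = 5.414 × 5533/83430 = 0.359 V.

V ≈ 0.359 V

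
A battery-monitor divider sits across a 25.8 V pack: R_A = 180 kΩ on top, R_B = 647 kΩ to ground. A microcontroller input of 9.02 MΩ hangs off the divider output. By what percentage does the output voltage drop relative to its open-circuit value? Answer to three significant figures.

The divider's output (Thévenin) resistance is R_A‖R_B = 140.8 kΩ.
Fractional drop under load = R_th/(R_th + R_L) = 140.8 / (140.8 + 9020) = 0.01537.
So the output falls by 1.54 %.

1.54 %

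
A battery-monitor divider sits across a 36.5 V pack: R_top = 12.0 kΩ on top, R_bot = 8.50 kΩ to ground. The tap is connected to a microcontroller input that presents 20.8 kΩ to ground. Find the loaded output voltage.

V_out ≈ 12.2 V

The load sits in parallel with R_bot: R_bot‖R_L = (8.50 × 20.8) / (8.50 + 20.8) = 6.034 kΩ.
V_out = 36.5 × 6.034 / (12.0 + 6.034) = 36.5 × 6.034/18.03 = 12.2 V.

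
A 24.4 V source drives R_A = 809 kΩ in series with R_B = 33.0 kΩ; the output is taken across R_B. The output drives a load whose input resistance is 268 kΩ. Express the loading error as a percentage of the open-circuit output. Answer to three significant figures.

The divider's output (Thévenin) resistance is R_A‖R_B = 31.71 kΩ.
Fractional drop under load = R_th/(R_th + R_L) = 31.71 / (31.71 + 268) = 0.1058.
So the output falls by 10.6 %.

10.6 %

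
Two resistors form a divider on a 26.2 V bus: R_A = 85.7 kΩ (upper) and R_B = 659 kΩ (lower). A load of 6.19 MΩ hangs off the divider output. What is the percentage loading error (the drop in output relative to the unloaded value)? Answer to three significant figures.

The divider's output (Thévenin) resistance is R_A‖R_B = 75.84 kΩ.
Fractional drop under load = R_th/(R_th + R_L) = 75.84 / (75.84 + 6190) = 0.01210.
So the output falls by 1.21 %.

1.21 %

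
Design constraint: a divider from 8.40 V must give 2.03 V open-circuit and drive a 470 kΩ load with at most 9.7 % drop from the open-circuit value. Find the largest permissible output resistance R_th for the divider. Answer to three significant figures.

R_th ≤ 50.5 kΩ

Loading drop = R_th/(R_th + R_L) ≤ 0.0970, so R_th ≤ R_L · ε/(1−ε) = 470 kΩ × 0.0970/0.9030 = 50.5 kΩ.
(Any R1, R2 with R2/(R1+R2) = 0.242 and R1‖R2 ≤ 50.5 kΩ will meet the spec.)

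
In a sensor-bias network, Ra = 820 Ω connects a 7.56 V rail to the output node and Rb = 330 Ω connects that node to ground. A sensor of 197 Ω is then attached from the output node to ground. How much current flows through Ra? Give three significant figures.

I ≈ 8.01 mA

Rb‖R_L = 123.4 Ω, so the source sees Ra + Rb‖R_L = 943.4 Ω.
I = 7.56 V / 943.4 Ω = 8.01 mA.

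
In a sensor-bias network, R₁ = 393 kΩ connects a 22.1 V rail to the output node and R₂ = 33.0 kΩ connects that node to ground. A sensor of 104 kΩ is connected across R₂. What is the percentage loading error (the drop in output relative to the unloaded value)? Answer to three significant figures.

22.6 %

Unloaded V = 22.1 × 33.0/426.0 = 1.712 V.
Loaded: R₂‖R_L = 25.05 kΩ, giving V = 22.1 × 25.05/418.1 = 1.324 V.
Drop = (1.712 − 1.324) / 1.712 = 22.6 %.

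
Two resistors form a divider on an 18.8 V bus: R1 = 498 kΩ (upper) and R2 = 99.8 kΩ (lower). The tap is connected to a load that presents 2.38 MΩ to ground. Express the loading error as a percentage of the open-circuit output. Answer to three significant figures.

The divider's output (Thévenin) resistance is R1‖R2 = 83.14 kΩ.
Fractional drop under load = R_th/(R_th + R_L) = 83.14 / (83.14 + 2380) = 0.03375.
So the output falls by 3.38 %.

3.38 %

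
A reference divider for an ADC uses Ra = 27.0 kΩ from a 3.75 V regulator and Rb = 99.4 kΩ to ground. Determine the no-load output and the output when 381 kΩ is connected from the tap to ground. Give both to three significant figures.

Unloaded: 2.95 V; loaded: 2.79 V

Open-circuit: V = 3.75 × 99.4/(27.0 + 99.4) = 2.95 V.
With the load, Rb becomes Rb‖R_L = 78.83 kΩ, so V = 3.75 × 78.83/105.8 = 2.79 V.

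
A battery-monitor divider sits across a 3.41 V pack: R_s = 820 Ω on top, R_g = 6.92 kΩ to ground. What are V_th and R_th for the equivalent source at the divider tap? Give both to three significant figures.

V_th is the open-circuit tap voltage: 3.41 × 6920/(820 + 6920) = 3.05 V.
With the supply zeroed, R_s and R_g appear in parallel from the tap: R_th = R_s‖R_g = (820 × 6920)/7740 = 733 Ω.

V_th = 3.05 V, R_th = 733 Ω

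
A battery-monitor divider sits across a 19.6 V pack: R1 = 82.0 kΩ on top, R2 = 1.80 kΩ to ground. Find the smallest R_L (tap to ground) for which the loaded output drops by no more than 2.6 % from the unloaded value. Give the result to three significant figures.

R_L(min) ≈ 66.0 kΩ

Output resistance R_th = R1‖R2 = (82.0 × 1.80)/83.80 = 1.761 kΩ.
The fractional drop is R_th/(R_th + R_L); requiring this ≤ 0.0260 gives R_L ≥ R_th(1/0.0260 − 1) = 1.761 × 37.46 = 66.0 kΩ.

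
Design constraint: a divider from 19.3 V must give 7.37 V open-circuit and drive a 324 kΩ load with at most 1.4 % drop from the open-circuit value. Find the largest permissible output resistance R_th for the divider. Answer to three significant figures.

Loading drop = R_th/(R_th + R_L) ≤ 0.0140, so R_th ≤ R_L · ε/(1−ε) = 324 kΩ × 0.0140/0.9860 = 4.60 kΩ.

R_th ≤ 4.60 kΩ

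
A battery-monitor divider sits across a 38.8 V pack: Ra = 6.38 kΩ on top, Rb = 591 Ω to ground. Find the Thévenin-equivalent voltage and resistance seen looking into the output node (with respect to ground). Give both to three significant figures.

V_th = 3.29 V, R_th = 541 Ω

V_th is the open-circuit tap voltage: 38.8 × 591/(6380 + 591) = 3.29 V.
With the supply zeroed, Ra and Rb appear in parallel from the tap: R_th = Ra‖Rb = (6380 × 591)/6971 = 541 Ω.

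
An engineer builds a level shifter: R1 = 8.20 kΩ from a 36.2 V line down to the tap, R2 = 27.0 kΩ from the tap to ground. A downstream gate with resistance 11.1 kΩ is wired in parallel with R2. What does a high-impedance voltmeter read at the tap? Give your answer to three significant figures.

The load sits in parallel with R2: R2‖R_L = (27.0 × 11.1) / (27.0 + 11.1) = 7.866 kΩ.
V_out = 36.2 × 7.866 / (8.20 + 7.866) = 36.2 × 7.866/16.07 = 17.7 V.
(Unloaded it would have been 27.8 V.)

V_out ≈ 17.7 V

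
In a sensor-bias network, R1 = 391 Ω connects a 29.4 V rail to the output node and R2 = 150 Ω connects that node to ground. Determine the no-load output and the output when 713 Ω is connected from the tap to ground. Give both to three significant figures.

Open-circuit: V = 29.4 × 150/(391 + 150) = 8.15 V.
With the load, R2 becomes R2‖R_L = 123.9 Ω, so V = 29.4 × 123.9/514.9 = 7.08 V.

Unloaded: 8.15 V; loaded: 7.08 V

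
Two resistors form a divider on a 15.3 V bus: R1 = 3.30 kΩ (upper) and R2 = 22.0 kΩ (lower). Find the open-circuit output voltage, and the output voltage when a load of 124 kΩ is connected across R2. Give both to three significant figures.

Unloaded: 13.3 V; loaded: 13.0 V

Open-circuit: V = 15.3 × 22.0/(3.30 + 22.0) = 13.3 V.
With the load, R2 becomes R2‖R_L = 18.68 kΩ, so V = 15.3 × 18.68/21.98 = 13.0 V.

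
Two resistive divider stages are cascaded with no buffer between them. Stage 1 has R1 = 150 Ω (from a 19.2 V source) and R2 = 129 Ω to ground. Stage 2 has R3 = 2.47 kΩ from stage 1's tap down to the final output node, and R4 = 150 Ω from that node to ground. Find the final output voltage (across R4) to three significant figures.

V_out ≈ 0.495 V

Stage 2 presents R3+R4 = 2620 Ω as a load on stage 1's tap.
Stage 1's lower leg becomes R2‖(R3+R4) = 122.9 Ω, so V_mid = 19.2 × 122.9/272.9 = 8.648 V.
Stage 2 is itself unloaded: V_out = V_mid × R4/(R3+R4) = 8.648 × 150/2620 = 0.495 V.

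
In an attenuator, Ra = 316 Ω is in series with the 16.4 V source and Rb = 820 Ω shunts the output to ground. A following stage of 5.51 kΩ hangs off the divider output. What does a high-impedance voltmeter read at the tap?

The load sits in parallel with Rb: Rb‖R_L = (820 × 5510) / (820 + 5510) = 713.8 Ω.
V_out = 16.4 × 713.8 / (316 + 713.8) = 16.4 × 713.8/1030 = 11.4 V.

V_out ≈ 11.4 V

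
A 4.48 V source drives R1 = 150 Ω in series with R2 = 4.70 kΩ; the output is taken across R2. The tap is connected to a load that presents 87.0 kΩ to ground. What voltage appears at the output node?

The load sits in parallel with R2: R2‖R_L = (4700 × 87000) / (4700 + 87000) = 4459 Ω.
V_out = 4.48 × 4459 / (150 + 4459) = 4.48 × 4459/4609 = 4.33 V.

V_out ≈ 4.33 V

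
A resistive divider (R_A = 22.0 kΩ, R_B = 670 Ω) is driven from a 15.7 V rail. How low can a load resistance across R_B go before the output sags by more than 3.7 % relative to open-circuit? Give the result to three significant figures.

R_L(min) ≈ 16.9 kΩ

Output resistance R_th = R_A‖R_B = (22000 × 670)/22670 = 650.2 Ω.
The fractional drop is R_th/(R_th + R_L); requiring this ≤ 0.0370 gives R_L ≥ R_th(1/0.0370 − 1) = 650.2 × 26.03 = 16.9 kΩ.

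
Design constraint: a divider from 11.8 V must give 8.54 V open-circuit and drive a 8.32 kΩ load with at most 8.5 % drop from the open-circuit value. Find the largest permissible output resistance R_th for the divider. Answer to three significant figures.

Loading drop = R_th/(R_th + R_L) ≤ 0.0850, so R_th ≤ R_L · ε/(1−ε) = 8.32 kΩ × 0.0850/0.9150 = 773 Ω.
(Any R1, R2 with R2/(R1+R2) = 0.724 and R1‖R2 ≤ 773 Ω will meet the spec.)

R_th ≤ 773 Ω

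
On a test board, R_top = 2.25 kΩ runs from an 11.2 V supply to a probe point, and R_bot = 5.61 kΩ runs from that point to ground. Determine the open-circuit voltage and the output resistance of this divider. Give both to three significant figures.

V_th is the open-circuit tap voltage: 11.2 × 5.61/(2.25 + 5.61) = 7.99 V.
With the supply zeroed, R_top and R_bot appear in parallel from the tap: R_th = R_top‖R_bot = (2.25 × 5.61)/7.860 = 1.61 kΩ.

V_th = 7.99 V, R_th = 1.61 kΩ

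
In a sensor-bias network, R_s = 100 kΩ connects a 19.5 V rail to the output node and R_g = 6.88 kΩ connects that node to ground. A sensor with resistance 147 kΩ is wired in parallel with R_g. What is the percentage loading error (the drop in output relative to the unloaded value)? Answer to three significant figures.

4.20 %

The divider's output (Thévenin) resistance is R_s‖R_g = 6.437 kΩ.
Fractional drop under load = R_th/(R_th + R_L) = 6.437 / (6.437 + 147) = 0.04195.
So the output falls by 4.20 %.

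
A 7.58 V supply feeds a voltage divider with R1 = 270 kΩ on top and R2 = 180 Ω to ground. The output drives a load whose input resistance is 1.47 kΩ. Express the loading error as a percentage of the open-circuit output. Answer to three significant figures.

Unloaded V = 7.58 × 180/270200 = 0.0050500 V.
Loaded: R2‖R_L = 160.4 Ω, giving V = 7.58 × 160.4/270200 = 0.0044994 V.
Drop = (0.0050500 − 0.0044994) / 0.0050500 = 10.9 %.

10.9 %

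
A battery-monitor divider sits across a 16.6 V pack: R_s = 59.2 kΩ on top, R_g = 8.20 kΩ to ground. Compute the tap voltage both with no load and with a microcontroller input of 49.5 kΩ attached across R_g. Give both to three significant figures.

Unloaded: 2.02 V; loaded: 1.76 V

Open-circuit: V = 16.6 × 8.20/(59.2 + 8.20) = 2.02 V.
With the load, R_g becomes R_g‖R_L = 7.035 kΩ, so V = 16.6 × 7.035/66.23 = 1.76 V.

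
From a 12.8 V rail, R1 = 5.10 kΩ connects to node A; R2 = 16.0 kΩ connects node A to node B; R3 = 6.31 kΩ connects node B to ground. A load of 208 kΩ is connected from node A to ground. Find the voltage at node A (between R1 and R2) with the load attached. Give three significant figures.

V ≈ 10.2 V

Below node A the series string R2+R3 = 22.31 kΩ sits in parallel with the 208 kΩ load: 20.15 kΩ.
V_A = 12.8 × 20.15/(5.10 + 20.15) = 10.2 V.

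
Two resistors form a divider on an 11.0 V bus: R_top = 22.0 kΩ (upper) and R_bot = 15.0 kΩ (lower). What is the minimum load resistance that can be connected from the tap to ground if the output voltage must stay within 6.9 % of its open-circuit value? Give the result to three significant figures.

R_L(min) ≈ 120 kΩ

Output resistance R_th = R_top‖R_bot = (22.0 × 15.0)/37.00 = 8.919 kΩ.
The fractional drop is R_th/(R_th + R_L); requiring this ≤ 0.0690 gives R_L ≥ R_th(1/0.0690 − 1) = 8.919 × 13.49 = 120 kΩ.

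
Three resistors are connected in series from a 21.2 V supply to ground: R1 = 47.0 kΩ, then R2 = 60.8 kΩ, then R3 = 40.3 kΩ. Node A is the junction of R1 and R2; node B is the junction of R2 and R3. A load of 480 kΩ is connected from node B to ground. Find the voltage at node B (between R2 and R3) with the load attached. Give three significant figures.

V ≈ 5.44 V

At node B, R3 is in parallel with the load: R3‖R_L = 37.18 kΩ.
Below node A the resistance is R2 + (R3‖R_L) = 97.98 kΩ, so V_A = 21.2 × 97.98/145.0 = 14.33 V.
Then V_B = V_A × (R3‖R_L)/(R2 + R3‖R_L) = 14.33 × 37.18/97.98 = 5.44 V.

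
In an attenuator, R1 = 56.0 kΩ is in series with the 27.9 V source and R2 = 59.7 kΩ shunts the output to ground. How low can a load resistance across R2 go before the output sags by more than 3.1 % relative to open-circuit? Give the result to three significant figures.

R_L(min) ≈ 903 kΩ

Output resistance R_th = R1‖R2 = (56.0 × 59.7)/115.7 = 28.90 kΩ.
The fractional drop is R_th/(R_th + R_L); requiring this ≤ 0.0310 gives R_L ≥ R_th(1/0.0310 − 1) = 28.90 × 31.26 = 903 kΩ.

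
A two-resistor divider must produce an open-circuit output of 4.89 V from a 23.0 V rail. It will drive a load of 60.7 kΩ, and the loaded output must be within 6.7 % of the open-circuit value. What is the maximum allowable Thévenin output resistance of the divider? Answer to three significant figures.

R_th ≤ 4.36 kΩ

Loading drop = R_th/(R_th + R_L) ≤ 0.0670, so R_th ≤ R_L · ε/(1−ε) = 60.7 kΩ × 0.0670/0.9330 = 4.36 kΩ.
(Any R1, R2 with R2/(R1+R2) = 0.213 and R1‖R2 ≤ 4.36 kΩ will meet the spec.)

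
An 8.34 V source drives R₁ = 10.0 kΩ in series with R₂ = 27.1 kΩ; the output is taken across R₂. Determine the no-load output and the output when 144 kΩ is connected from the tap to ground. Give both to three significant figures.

Open-circuit: V = 8.34 × 27.1/(10.0 + 27.1) = 6.09 V.
With the load, R₂ becomes R₂‖R_L = 22.81 kΩ, so V = 8.34 × 22.81/32.81 = 5.80 V.

Unloaded: 6.09 V; loaded: 5.80 V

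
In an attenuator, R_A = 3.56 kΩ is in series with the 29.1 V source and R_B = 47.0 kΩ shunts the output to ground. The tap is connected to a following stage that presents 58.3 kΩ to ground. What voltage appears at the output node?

V_out ≈ 25.6 V

The load sits in parallel with R_B: R_B‖R_L = (47.0 × 58.3) / (47.0 + 58.3) = 26.02 kΩ.
V_out = 29.1 × 26.02 / (3.56 + 26.02) = 29.1 × 26.02/29.58 = 25.6 V.
(Unloaded it would have been 27.1 V.)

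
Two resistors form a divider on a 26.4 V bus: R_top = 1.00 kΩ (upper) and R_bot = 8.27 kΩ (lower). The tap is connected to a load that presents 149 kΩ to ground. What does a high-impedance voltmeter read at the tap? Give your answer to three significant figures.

The load sits in parallel with R_bot: R_bot‖R_L = (8.27 × 149) / (8.27 + 149) = 7.835 kΩ.
V_out = 26.4 × 7.835 / (1.00 + 7.835) = 26.4 × 7.835/8.835 = 23.4 V.
(Unloaded it would have been 23.6 V.)

V_out ≈ 23.4 V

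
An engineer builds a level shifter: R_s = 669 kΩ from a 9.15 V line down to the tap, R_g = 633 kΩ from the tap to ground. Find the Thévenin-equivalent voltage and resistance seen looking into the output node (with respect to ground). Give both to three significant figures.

V_th is the open-circuit tap voltage: 9.15 × 633/(669 + 633) = 4.45 V.
With the supply zeroed, R_s and R_g appear in parallel from the tap: R_th = R_s‖R_g = (669 × 633)/1302 = 325 kΩ.

V_th = 4.45 V, R_th = 325 kΩ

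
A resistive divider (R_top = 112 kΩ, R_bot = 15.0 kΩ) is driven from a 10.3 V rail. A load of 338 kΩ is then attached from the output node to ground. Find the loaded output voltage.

V_out ≈ 1.17 V

The load sits in parallel with R_bot: R_bot‖R_L = (15.0 × 338) / (15.0 + 338) = 14.36 kΩ.
V_out = 10.3 × 14.36 / (112 + 14.36) = 10.3 × 14.36/126.4 = 1.17 V.
(Unloaded it would have been 1.22 V.)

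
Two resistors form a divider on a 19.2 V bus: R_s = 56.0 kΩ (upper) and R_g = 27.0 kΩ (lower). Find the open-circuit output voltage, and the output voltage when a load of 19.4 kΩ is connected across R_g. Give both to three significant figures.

Open-circuit: V = 19.2 × 27.0/(56.0 + 27.0) = 6.25 V.
With the load, R_g becomes R_g‖R_L = 11.29 kΩ, so V = 19.2 × 11.29/67.29 = 3.22 V.

Unloaded: 6.25 V; loaded: 3.22 V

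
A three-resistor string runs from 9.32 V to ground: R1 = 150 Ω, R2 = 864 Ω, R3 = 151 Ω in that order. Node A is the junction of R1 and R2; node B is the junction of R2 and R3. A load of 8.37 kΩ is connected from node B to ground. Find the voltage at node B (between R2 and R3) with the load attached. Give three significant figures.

V ≈ 1.19 V

At node B, R3 is in parallel with the load: R3‖R_L = 148.3 Ω.
Below node A the resistance is R2 + (R3‖R_L) = 1012 Ω, so V_A = 9.32 × 1012/1162 = 8.117 V.
Then V_B = V_A × (R3‖R_L)/(R2 + R3‖R_L) = 8.117 × 148.3/1012 = 1.19 V.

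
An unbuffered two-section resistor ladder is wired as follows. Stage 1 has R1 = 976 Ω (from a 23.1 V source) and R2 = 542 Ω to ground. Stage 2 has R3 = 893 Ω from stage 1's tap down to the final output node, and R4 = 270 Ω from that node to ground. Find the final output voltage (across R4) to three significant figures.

Stage 2 presents R3+R4 = 1163 Ω as a load on stage 1's tap.
Stage 1's lower leg becomes R2‖(R3+R4) = 369.7 Ω, so V_mid = 23.1 × 369.7/1346 = 6.346 V.
Stage 2 is itself unloaded: V_out = V_mid × R4/(R3+R4) = 6.346 × 270/1163 = 1.47 V.

V_out ≈ 1.47 V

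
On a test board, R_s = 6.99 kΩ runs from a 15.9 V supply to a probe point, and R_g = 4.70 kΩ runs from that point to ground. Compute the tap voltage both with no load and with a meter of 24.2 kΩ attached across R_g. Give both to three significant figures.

Open-circuit: V = 15.9 × 4.70/(6.99 + 4.70) = 6.39 V.
With the load, R_g becomes R_g‖R_L = 3.936 kΩ, so V = 15.9 × 3.936/10.93 = 5.73 V.

Unloaded: 6.39 V; loaded: 5.73 V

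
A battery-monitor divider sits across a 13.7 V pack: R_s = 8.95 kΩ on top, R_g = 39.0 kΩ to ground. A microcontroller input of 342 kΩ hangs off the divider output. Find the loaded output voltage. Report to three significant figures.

The load sits in parallel with R_g: R_g‖R_L = (39.0 × 342) / (39.0 + 342) = 35.01 kΩ.
V_out = 13.7 × 35.01 / (8.95 + 35.01) = 13.7 × 35.01/43.96 = 10.9 V.

V_out ≈ 10.9 V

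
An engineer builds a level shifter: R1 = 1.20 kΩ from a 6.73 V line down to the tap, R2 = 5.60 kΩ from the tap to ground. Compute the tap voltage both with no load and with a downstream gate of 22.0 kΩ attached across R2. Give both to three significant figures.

Unloaded: 5.54 V; loaded: 5.30 V

Open-circuit: V = 6.73 × 5.60/(1.20 + 5.60) = 5.54 V.
With the load, R2 becomes R2‖R_L = 4.464 kΩ, so V = 6.73 × 4.464/5.664 = 5.30 V.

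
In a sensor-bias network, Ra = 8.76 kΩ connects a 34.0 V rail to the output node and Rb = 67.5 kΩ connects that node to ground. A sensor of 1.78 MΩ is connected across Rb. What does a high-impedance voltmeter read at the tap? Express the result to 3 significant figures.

V_out ≈ 30.0 V

The load sits in parallel with Rb: Rb‖R_L = (67.5 × 1780) / (67.5 + 1780) = 65.03 kΩ.
V_out = 34.0 × 65.03 / (8.76 + 65.03) = 34.0 × 65.03/73.79 = 30.0 V.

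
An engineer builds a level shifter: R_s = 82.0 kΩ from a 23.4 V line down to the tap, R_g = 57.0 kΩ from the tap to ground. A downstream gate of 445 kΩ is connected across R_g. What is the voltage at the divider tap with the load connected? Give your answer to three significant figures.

V_out ≈ 8.92 V

The load sits in parallel with R_g: R_g‖R_L = (57.0 × 445) / (57.0 + 445) = 50.53 kΩ.
V_out = 23.4 × 50.53 / (82.0 + 50.53) = 23.4 × 50.53/132.5 = 8.92 V.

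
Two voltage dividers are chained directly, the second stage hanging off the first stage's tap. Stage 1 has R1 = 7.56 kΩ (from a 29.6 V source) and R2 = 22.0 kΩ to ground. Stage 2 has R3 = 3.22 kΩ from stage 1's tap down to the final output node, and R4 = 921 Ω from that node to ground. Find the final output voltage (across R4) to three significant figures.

Stage 2 presents R3+R4 = 4141 Ω as a load on stage 1's tap.
Stage 1's lower leg becomes R2‖(R3+R4) = 3485 Ω, so V_mid = 29.6 × 3485/11050 = 9.340 V.
Stage 2 is itself unloaded: V_out = V_mid × R4/(R3+R4) = 9.340 × 921/4141 = 2.08 V.

V_out ≈ 2.08 V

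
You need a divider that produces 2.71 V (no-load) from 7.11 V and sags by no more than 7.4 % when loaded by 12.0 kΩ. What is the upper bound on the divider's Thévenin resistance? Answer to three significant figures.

Loading drop = R_th/(R_th + R_L) ≤ 0.0740, so R_th ≤ R_L · ε/(1−ε) = 12.0 kΩ × 0.0740/0.9260 = 959 Ω.

R_th ≤ 959 Ω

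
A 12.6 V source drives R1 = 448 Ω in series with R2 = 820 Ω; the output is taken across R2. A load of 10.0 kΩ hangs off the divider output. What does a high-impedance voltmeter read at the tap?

V_out ≈ 7.92 V

The load sits in parallel with R2: R2‖R_L = (820 × 10000) / (820 + 10000) = 757.9 Ω.
V_out = 12.6 × 757.9 / (448 + 757.9) = 12.6 × 757.9/1206 = 7.92 V.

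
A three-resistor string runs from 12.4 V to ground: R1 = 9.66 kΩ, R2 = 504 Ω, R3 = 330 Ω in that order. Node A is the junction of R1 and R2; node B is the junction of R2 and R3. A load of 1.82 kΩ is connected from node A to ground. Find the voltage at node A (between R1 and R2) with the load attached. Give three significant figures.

V ≈ 0.693 V

Below node A the series string R2+R3 = 834.0 Ω sits in parallel with the 1820 Ω load: 571.9 Ω.
V_A = 12.4 × 571.9/(9660 + 571.9) = 0.693 V.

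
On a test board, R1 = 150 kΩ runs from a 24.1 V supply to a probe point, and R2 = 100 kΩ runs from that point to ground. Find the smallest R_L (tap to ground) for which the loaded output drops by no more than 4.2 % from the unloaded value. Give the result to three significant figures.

Output resistance R_th = R1‖R2 = (150 × 100)/250.0 = 60.00 kΩ.
The fractional drop is R_th/(R_th + R_L); requiring this ≤ 0.0420 gives R_L ≥ R_th(1/0.0420 − 1) = 60.00 × 22.81 = 1.37 MΩ.

R_L(min) ≈ 1.37 MΩ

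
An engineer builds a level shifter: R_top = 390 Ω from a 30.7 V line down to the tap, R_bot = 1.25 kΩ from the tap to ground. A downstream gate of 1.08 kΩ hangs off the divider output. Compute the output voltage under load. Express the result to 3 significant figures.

The load sits in parallel with R_bot: R_bot‖R_L = (1250 × 1080) / (1250 + 1080) = 579.4 Ω.
V_out = 30.7 × 579.4 / (390 + 579.4) = 30.7 × 579.4/969.4 = 18.3 V.
(Unloaded it would have been 23.4 V.)

V_out ≈ 18.3 V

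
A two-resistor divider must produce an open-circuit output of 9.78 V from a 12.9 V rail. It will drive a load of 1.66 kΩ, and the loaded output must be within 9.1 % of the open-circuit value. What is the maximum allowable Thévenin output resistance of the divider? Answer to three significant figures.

Loading drop = R_th/(R_th + R_L) ≤ 0.0910, so R_th ≤ R_L · ε/(1−ε) = 1.66 kΩ × 0.0910/0.9090 = 166 Ω.

R_th ≤ 166 Ω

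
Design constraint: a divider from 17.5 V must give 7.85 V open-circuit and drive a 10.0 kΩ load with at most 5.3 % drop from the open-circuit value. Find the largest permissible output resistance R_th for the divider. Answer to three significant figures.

R_th ≤ 560 Ω

Loading drop = R_th/(R_th + R_L) ≤ 0.0530, so R_th ≤ R_L · ε/(1−ε) = 10.0 kΩ × 0.0530/0.9470 = 560 Ω.
(Any R1, R2 with R2/(R1+R2) = 0.449 and R1‖R2 ≤ 560 Ω will meet the spec.)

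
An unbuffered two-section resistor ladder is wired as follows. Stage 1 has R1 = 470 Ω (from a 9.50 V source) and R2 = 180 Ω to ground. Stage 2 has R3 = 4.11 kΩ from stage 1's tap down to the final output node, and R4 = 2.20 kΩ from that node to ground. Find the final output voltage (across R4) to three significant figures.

V_out ≈ 0.899 V

Stage 2 presents R3+R4 = 6310 Ω as a load on stage 1's tap.
Stage 1's lower leg becomes R2‖(R3+R4) = 175.0 Ω, so V_mid = 9.50 × 175.0/645.0 = 2.578 V.
Stage 2 is itself unloaded: V_out = V_mid × R4/(R3+R4) = 2.578 × 2200/6310 = 0.899 V.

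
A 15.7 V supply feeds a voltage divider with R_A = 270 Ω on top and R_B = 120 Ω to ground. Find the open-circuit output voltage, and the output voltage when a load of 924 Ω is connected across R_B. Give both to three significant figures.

Unloaded: 4.83 V; loaded: 4.43 V

Open-circuit: V = 15.7 × 120/(270 + 120) = 4.83 V.
With the load, R_B becomes R_B‖R_L = 106.2 Ω, so V = 15.7 × 106.2/376.2 = 4.43 V.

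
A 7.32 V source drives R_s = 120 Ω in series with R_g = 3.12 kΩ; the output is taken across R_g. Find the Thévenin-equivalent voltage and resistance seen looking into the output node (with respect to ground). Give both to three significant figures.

V_th = 7.05 V, R_th = 116 Ω

V_th is the open-circuit tap voltage: 7.32 × 3120/(120 + 3120) = 7.05 V.
With the supply zeroed, R_s and R_g appear in parallel from the tap: R_th = R_s‖R_g = (120 × 3120)/3240 = 116 Ω.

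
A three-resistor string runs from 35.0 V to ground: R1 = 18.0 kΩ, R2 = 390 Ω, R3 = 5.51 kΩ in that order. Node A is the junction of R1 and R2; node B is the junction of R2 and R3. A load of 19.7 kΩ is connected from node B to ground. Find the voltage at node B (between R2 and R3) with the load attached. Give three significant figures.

At node B, R3 is in parallel with the load: R3‖R_L = 4306 Ω.
Below node A the resistance is R2 + (R3‖R_L) = 4696 Ω, so V_A = 35.0 × 4696/22700 = 7.241 V.
Then V_B = V_A × (R3‖R_L)/(R2 + R3‖R_L) = 7.241 × 4306/4696 = 6.64 V.

V ≈ 6.64 V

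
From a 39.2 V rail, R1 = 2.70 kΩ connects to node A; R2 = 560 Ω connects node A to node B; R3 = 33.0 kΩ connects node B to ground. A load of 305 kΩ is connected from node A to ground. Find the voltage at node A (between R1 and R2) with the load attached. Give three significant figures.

Below node A the series string R2+R3 = 33560 Ω sits in parallel with the 305000 Ω load: 30230 Ω.
V_A = 39.2 × 30230/(2700 + 30230) = 36.0 V.

V ≈ 36.0 V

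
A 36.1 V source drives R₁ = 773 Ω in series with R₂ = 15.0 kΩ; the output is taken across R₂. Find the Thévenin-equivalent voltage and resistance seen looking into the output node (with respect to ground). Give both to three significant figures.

V_th = 34.3 V, R_th = 735 Ω

V_th is the open-circuit tap voltage: 36.1 × 15000/(773 + 15000) = 34.3 V.
With the supply zeroed, R₁ and R₂ appear in parallel from the tap: R_th = R₁‖R₂ = (773 × 15000)/15770 = 735 Ω.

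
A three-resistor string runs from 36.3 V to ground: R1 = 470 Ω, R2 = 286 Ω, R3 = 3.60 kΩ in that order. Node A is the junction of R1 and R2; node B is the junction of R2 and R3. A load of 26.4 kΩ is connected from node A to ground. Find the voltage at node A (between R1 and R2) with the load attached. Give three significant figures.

V ≈ 31.9 V

Below node A the series string R2+R3 = 3886 Ω sits in parallel with the 26400 Ω load: 3387 Ω.
V_A = 36.3 × 3387/(470 + 3387) = 31.9 V.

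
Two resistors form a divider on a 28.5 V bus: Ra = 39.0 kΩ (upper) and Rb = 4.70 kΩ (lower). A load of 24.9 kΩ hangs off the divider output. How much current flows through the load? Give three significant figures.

I_L ≈ 0.105 mA

Rb‖R_L = 3.954 kΩ; V_out = 28.5 × 3.954/42.95 = 2.623 V.
I_L = V_out / R_L = 2.623 / 24.9 kΩ = 0.105 mA.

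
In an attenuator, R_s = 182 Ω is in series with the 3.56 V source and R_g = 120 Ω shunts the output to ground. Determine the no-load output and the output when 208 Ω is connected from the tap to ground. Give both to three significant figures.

Unloaded: 1.41 V; loaded: 1.05 V

Open-circuit: V = 3.56 × 120/(182 + 120) = 1.41 V.
With the load, R_g becomes R_g‖R_L = 76.10 Ω, so V = 3.56 × 76.10/258.1 = 1.05 V.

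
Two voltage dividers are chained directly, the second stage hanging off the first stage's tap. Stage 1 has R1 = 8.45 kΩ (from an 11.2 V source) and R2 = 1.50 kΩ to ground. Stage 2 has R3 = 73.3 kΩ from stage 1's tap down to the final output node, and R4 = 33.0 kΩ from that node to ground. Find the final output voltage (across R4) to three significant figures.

V_out ≈ 0.518 V

Stage 2 presents R3+R4 = 106.3 kΩ as a load on stage 1's tap.
Stage 1's lower leg becomes R2‖(R3+R4) = 1.479 kΩ, so V_mid = 11.2 × 1.479/9.929 = 1.668 V.
Stage 2 is itself unloaded: V_out = V_mid × R4/(R3+R4) = 1.668 × 33.0/106.3 = 0.518 V.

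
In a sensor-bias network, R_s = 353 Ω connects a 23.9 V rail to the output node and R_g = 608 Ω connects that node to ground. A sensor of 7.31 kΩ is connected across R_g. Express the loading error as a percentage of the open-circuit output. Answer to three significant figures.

2.96 %

The divider's output (Thévenin) resistance is R_s‖R_g = 223.3 Ω.
Fractional drop under load = R_th/(R_th + R_L) = 223.3 / (223.3 + 7310) = 0.02965.
So the output falls by 2.96 %.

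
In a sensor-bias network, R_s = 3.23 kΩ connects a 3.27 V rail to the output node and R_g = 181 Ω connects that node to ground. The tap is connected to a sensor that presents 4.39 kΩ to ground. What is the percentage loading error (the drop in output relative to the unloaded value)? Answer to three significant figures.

The divider's output (Thévenin) resistance is R_s‖R_g = 171.4 Ω.
Fractional drop under load = R_th/(R_th + R_L) = 171.4 / (171.4 + 4390) = 0.03758.
So the output falls by 3.76 %.

3.76 %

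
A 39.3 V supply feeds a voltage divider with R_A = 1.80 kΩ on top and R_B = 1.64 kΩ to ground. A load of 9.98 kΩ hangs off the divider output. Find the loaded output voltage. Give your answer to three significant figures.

V_out ≈ 17.3 V

The load sits in parallel with R_B: R_B‖R_L = (1.64 × 9.98) / (1.64 + 9.98) = 1.409 kΩ.
V_out = 39.3 × 1.409 / (1.80 + 1.409) = 39.3 × 1.409/3.209 = 17.3 V.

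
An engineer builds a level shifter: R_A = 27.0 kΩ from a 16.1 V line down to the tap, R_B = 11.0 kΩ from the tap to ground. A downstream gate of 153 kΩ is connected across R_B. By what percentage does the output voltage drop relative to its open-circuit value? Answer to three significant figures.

4.86 %

The divider's output (Thévenin) resistance is R_A‖R_B = 7.816 kΩ.
Fractional drop under load = R_th/(R_th + R_L) = 7.816 / (7.816 + 153) = 0.04860.
So the output falls by 4.86 %.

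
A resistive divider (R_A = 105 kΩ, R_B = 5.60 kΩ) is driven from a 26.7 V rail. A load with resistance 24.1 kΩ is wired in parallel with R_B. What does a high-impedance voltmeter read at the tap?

V_out ≈ 1.11 V

The load sits in parallel with R_B: R_B‖R_L = (5.60 × 24.1) / (5.60 + 24.1) = 4.544 kΩ.
V_out = 26.7 × 4.544 / (105 + 4.544) = 26.7 × 4.544/109.5 = 1.11 V.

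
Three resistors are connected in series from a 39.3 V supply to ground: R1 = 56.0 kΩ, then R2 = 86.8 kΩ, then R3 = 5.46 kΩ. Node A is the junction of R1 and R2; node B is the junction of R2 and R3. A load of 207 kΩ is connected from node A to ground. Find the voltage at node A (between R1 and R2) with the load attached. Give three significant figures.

Below node A the series string R2+R3 = 92.26 kΩ sits in parallel with the 207 kΩ load: 63.82 kΩ.
V_A = 39.3 × 63.82/(56.0 + 63.82) = 20.9 V.

V ≈ 20.9 V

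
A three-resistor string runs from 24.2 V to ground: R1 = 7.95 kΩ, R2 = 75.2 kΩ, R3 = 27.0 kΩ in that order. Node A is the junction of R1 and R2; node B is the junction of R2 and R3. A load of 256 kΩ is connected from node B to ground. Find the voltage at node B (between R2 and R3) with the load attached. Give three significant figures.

At node B, R3 is in parallel with the load: R3‖R_L = 24.42 kΩ.
Below node A the resistance is R2 + (R3‖R_L) = 99.62 kΩ, so V_A = 24.2 × 99.62/107.6 = 22.41 V.
Then V_B = V_A × (R3‖R_L)/(R2 + R3‖R_L) = 22.41 × 24.42/99.62 = 5.49 V.

V ≈ 5.49 V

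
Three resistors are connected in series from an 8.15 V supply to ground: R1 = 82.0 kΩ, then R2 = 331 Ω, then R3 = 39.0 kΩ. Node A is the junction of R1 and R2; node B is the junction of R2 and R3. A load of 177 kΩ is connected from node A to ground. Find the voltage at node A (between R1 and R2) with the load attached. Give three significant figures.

Below node A the series string R2+R3 = 39330 Ω sits in parallel with the 177000 Ω load: 32180 Ω.
V_A = 8.15 × 32180/(82000 + 32180) = 2.30 V.

V ≈ 2.30 V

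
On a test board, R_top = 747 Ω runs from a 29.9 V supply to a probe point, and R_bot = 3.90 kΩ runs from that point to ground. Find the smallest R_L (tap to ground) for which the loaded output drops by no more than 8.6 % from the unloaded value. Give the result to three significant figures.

Output resistance R_th = R_top‖R_bot = (747 × 3900)/4647 = 626.9 Ω.
The fractional drop is R_th/(R_th + R_L); requiring this ≤ 0.0860 gives R_L ≥ R_th(1/0.0860 − 1) = 626.9 × 10.63 = 6.66 kΩ.

R_L(min) ≈ 6.66 kΩ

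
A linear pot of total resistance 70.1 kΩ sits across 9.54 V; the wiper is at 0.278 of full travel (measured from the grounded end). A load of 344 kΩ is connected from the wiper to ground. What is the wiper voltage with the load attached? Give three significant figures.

V ≈ 2.55 V

The wiper splits the pot into (1−α)R = 50.61 kΩ above and αR = 19.49 kΩ below.
Lower section ‖ load = 18.44 kΩ.
V_wiper = 9.54 × 18.44/(50.61 + 18.44) = 2.55 V.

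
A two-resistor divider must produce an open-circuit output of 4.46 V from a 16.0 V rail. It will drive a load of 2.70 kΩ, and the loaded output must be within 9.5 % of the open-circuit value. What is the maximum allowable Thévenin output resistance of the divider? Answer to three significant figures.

R_th ≤ 283 Ω

Loading drop = R_th/(R_th + R_L) ≤ 0.0950, so R_th ≤ R_L · ε/(1−ε) = 2.70 kΩ × 0.0950/0.9050 = 283 Ω.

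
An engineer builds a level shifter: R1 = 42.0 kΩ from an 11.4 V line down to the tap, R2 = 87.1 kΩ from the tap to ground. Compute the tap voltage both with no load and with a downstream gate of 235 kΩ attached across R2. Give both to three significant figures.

Unloaded: 7.69 V; loaded: 6.86 V

Open-circuit: V = 11.4 × 87.1/(42.0 + 87.1) = 7.69 V.
With the load, R2 becomes R2‖R_L = 63.55 kΩ, so V = 11.4 × 63.55/105.5 = 6.86 V.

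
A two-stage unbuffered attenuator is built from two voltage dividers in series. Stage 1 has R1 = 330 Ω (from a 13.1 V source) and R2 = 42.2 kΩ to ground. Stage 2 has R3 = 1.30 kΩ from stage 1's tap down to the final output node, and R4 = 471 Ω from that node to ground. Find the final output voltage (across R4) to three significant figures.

V_out ≈ 2.92 V

Stage 2 presents R3+R4 = 1771 Ω as a load on stage 1's tap.
Stage 1's lower leg becomes R2‖(R3+R4) = 1700 Ω, so V_mid = 13.1 × 1700/2030 = 10.97 V.
Stage 2 is itself unloaded: V_out = V_mid × R4/(R3+R4) = 10.97 × 471/1771 = 2.92 V.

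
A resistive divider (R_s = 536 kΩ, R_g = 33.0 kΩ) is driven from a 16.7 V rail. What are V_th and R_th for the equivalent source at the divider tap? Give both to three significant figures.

V_th = 0.969 V, R_th = 31.1 kΩ

V_th is the open-circuit tap voltage: 16.7 × 33.0/(536 + 33.0) = 0.969 V.
With the supply zeroed, R_s and R_g appear in parallel from the tap: R_th = R_s‖R_g = (536 × 33.0)/569.0 = 31.1 kΩ.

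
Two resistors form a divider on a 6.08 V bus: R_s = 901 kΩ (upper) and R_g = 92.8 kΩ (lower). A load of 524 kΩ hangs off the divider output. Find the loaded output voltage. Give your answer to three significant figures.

V_out ≈ 0.489 V

The load sits in parallel with R_g: R_g‖R_L = (92.8 × 524) / (92.8 + 524) = 78.84 kΩ.
V_out = 6.08 × 78.84 / (901 + 78.84) = 6.08 × 78.84/979.8 = 0.489 V.
(Unloaded it would have been 0.568 V.)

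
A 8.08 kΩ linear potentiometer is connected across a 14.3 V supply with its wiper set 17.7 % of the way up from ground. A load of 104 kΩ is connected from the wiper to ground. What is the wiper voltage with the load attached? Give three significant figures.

V ≈ 2.50 V

The wiper splits the pot into (1−α)R = 6.650 kΩ above and αR = 1.430 kΩ below.
Lower section ‖ load = 1.411 kΩ.
V_wiper = 14.3 × 1.411/(6.650 + 1.411) = 2.50 V.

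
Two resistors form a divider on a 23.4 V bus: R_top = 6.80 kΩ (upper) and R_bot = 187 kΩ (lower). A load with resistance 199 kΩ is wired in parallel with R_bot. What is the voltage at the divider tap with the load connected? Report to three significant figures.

The load sits in parallel with R_bot: R_bot‖R_L = (187 × 199) / (187 + 199) = 96.41 kΩ.
V_out = 23.4 × 96.41 / (6.80 + 96.41) = 23.4 × 96.41/103.2 = 21.9 V.

V_out ≈ 21.9 V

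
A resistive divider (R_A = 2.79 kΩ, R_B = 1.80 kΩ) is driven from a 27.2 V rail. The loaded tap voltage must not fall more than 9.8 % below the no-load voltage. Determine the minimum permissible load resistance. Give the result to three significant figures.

Output resistance R_th = R_A‖R_B = (2.79 × 1.80)/4.590 = 1.094 kΩ.
The fractional drop is R_th/(R_th + R_L); requiring this ≤ 0.0980 gives R_L ≥ R_th(1/0.0980 − 1) = 1.094 × 9.204 = 10.1 kΩ.

R_L(min) ≈ 10.1 kΩ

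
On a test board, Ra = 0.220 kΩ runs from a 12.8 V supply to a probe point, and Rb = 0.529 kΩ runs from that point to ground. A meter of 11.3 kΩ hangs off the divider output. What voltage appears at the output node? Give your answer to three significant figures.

V_out ≈ 8.92 V

The load sits in parallel with Rb: Rb‖R_L = (529 × 11300) / (529 + 11300) = 505.3 Ω.
V_out = 12.8 × 505.3 / (220 + 505.3) = 12.8 × 505.3/725.3 = 8.92 V.
(Unloaded it would have been 9.04 V.)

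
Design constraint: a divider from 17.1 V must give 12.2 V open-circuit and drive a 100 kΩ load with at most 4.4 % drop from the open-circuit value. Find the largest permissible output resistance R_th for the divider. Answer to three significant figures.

R_th ≤ 4.60 kΩ

Loading drop = R_th/(R_th + R_L) ≤ 0.0440, so R_th ≤ R_L · ε/(1−ε) = 100 kΩ × 0.0440/0.9560 = 4.60 kΩ.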